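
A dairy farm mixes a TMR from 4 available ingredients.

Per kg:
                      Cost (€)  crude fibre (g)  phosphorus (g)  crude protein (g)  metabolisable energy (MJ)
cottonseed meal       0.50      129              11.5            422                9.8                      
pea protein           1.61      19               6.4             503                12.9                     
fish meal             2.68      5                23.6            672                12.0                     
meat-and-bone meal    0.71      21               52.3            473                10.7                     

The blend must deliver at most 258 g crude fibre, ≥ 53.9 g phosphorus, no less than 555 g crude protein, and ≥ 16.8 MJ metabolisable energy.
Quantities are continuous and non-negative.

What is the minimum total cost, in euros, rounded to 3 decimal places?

€0.998

Treat it as an LP. Let x1 = kg of cottonseed meal, x2 = kg of pea protein, x3 = kg of fish meal, x4 = kg of meat-and-bone meal.
min 0.5x1 + 1.61x2 + 2.68x3 + 0.71x4 with:
  129x1 + 19x2 + 5x3 + 21x4 ≤ 258   (crude fibre)
  11.5x1 + 6.4x2 + 23.6x3 + 52.3x4 ≥ 53.9   (phosphorus)
  422x1 + 503x2 + 672x3 + 473x4 ≥ 555   (crude protein)
  9.8x1 + 12.9x2 + 12x3 + 10.7x4 ≥ 16.8   (metabolisable energy)
  x1, x2, x3, x4 ≥ 0.
The minimum-cost mix takes nothing from pea protein, fish meal — only cottonseed meal, meat-and-bone meal. The phosphorus and metabolisable energy requirements are met with equality.
So cottonseed meal = 0.7751 kg, meat-and-bone meal = 0.8602 kg.
Cost = 0.5·0.7751 + 0.71·0.8602 = 0.99829.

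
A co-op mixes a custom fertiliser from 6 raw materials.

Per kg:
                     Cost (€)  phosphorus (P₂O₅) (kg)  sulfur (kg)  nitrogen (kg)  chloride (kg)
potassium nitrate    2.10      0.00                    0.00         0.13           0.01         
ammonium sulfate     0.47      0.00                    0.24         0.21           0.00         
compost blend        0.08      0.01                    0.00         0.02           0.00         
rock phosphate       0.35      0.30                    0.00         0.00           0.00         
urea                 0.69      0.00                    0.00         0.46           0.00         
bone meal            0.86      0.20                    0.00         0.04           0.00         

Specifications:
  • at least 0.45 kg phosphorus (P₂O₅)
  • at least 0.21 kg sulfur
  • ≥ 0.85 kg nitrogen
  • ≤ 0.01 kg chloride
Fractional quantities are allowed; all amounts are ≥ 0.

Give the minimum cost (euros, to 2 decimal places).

This is a linear program. Let x1 = kg of potassium nitrate, x2 = kg of ammonium sulfate, x3 = kg of compost blend, x4 = kg of rock phosphate, x5 = kg of urea, x6 = kg of bone meal.
min 2.1x1 + 0.47x2 + 0.08x3 + 0.35x4 + 0.69x5 + 0.86x6 with:
  0.01x3 + 0.3x4 + 0.2x6 ≥ 0.45   (phosphorus (P₂O₅))
  0.24x2 ≥ 0.21   (sulfur)
  0.13x1 + 0.21x2 + 0.02x3 + 0.46x5 + 0.04x6 ≥ 0.85   (nitrogen)
  0.01x1 ≤ 0.01   (chloride)
  x1, x2, x3, x4, x5, x6 ≥ 0.
The optimal basis is {ammonium sulfate, rock phosphate, urea}; potassium nitrate, compost blend, bone meal drop out. Binding constraints: phosphorus (P₂O₅), sulfur, nitrogen.
Optimal quantities: ammonium sulfate = 0.875 kg, rock phosphate = 1.5 kg, urea = 1.448 kg.
Total cost: 0.47·0.875 + 0.35·1.5 + 0.69·1.448 = 1.9354.

€1.94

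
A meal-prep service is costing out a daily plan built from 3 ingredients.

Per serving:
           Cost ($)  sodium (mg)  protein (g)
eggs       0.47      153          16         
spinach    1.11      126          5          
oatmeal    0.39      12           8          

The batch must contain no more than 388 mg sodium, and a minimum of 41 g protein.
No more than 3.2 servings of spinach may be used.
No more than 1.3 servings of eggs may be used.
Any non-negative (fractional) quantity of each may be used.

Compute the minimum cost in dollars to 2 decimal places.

This is a linear program. Let x1 = servings of eggs, x2 = servings of spinach, x3 = servings of oatmeal.
Minimise 0.47x1 + 1.11x2 + 0.39x3 with:
  153x1 + 126x2 + 12x3 ≤ 388   (sodium)
  16x1 + 5x2 + 8x3 ≥ 41   (protein)
  x2 ≤ 3.2
  x1 ≤ 1.3
  x1, x2, x3 ≥ 0.
At the optimum only eggs, oatmeal are positive (spinach = 0). There the protein and the eggs cap constraints are tight.
Solving gives x1 = 1.3, x3 = 2.525.
Objective = 0.47·1.3 + 0.39·2.525 = 1.5958.

$1.60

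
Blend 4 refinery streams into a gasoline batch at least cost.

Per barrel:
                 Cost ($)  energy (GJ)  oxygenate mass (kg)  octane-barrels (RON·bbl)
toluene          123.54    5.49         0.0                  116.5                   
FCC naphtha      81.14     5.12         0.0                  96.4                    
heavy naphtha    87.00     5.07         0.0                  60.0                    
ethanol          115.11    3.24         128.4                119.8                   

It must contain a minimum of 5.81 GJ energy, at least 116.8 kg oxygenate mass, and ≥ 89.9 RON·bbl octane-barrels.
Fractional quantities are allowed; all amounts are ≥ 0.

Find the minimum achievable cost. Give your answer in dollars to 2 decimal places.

Treat it as an LP. Let x1 = barrels of toluene, x2 = barrels of FCC naphtha, x3 = barrels of heavy naphtha, x4 = barrels of ethanol.
Minimise 123.54x1 + 81.14x2 + 87x3 + 115.11x4 s.t.:
  5.49x1 + 5.12x2 + 5.07x3 + 3.24x4 ≥ 5.81   (energy)
  128.4x4 ≥ 116.8   (oxygenate mass)
  116.5x1 + 96.4x2 + 60x3 + 119.8x4 ≥ 89.9   (octane-barrels)
  x1, x2, x3, x4 ≥ 0.
The cheapest feasible vertex uses only FCC naphtha, ethanol; toluene, heavy naphtha are not used. There the energy and oxygenate mass constraints are tight.
That vertex is x2 = 0.5591, x4 = 0.9097.
Total cost: 81.14·0.5591 + 115.11·0.9097 = 150.0809.

$150.08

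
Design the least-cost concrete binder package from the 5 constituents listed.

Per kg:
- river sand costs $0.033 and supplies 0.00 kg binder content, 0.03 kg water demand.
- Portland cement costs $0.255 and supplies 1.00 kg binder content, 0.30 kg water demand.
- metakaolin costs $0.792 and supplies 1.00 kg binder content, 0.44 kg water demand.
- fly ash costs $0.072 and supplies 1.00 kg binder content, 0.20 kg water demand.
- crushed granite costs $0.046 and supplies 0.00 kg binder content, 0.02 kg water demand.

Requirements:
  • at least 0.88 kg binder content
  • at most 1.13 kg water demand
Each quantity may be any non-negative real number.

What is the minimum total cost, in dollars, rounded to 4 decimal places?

This is a linear program. Let x1 = kg of river sand, x2 = kg of Portland cement, x3 = kg of metakaolin, x4 = kg of fly ash, x5 = kg of crushed granite.
Minimize 0.033x1 + 0.255x2 + 0.792x3 + 0.072x4 + 0.046x5 with:
  1x2 + 1x3 + 1x4 ≥ 0.88   (binder content)
  0.03x1 + 0.3x2 + 0.44x3 + 0.2x4 + 0.02x5 ≤ 1.13   (water demand)
  x1, x2, x3, x4, x5 ≥ 0.
The cheapest feasible vertex uses only fly ash; river sand, Portland cement, metakaolin, crushed granite are not used. Binding constraint: binder content.
That vertex is x4 = 0.88.
Objective = 0.072·0.88 = 0.063360.

$0.0634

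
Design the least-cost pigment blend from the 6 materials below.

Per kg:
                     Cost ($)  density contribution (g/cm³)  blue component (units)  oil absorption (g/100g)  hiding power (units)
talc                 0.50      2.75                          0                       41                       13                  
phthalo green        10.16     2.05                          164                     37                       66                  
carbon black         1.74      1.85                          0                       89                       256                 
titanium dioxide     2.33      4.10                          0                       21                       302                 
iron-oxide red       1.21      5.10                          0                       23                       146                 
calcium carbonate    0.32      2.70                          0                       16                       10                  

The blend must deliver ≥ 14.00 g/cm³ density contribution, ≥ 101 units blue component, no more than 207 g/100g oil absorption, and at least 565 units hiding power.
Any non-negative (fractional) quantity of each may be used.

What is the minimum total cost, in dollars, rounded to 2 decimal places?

This is a linear program. Let x1 = kg of talc, x2 = kg of phthalo green, x3 = kg of carbon black, x4 = kg of titanium dioxide, x5 = kg of iron-oxide red, x6 = kg of calcium carbonate.
Minimize 0.5x1 + 10.16x2 + 1.74x3 + 2.33x4 + 1.21x5 + 0.32x6 s.t.:
  2.75x1 + 2.05x2 + 1.85x3 + 4.1x4 + 5.1x5 + 2.7x6 ≥ 14   (density contribution)
  164x2 ≥ 101   (blue component)
  41x1 + 37x2 + 89x3 + 21x4 + 23x5 + 16x6 ≤ 207   (oil absorption)
  13x1 + 66x2 + 256x3 + 302x4 + 146x5 + 10x6 ≥ 565   (hiding power)
  x1, x2, x3, x4, x5, x6 ≥ 0.
The cheapest feasible vertex uses only phthalo green, carbon black, iron-oxide red; talc, titanium dioxide, calcium carbonate are not used. There the density contribution, blue component, hiding power constraints are tight.
Solving gives x2 = 0.6159, x3 = 0.7866, x5 = 2.212.
Objective = 10.16·0.6159 + 1.74·0.7866 + 1.21·2.212 = 10.3027.

$10.30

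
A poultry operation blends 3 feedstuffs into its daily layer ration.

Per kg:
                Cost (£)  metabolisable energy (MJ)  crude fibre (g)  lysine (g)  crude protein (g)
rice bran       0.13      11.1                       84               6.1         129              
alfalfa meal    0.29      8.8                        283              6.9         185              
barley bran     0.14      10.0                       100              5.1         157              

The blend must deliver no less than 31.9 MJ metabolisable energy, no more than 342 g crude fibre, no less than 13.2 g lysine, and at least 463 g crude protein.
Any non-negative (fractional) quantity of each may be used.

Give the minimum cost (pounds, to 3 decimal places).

This is a linear program. Let x1 = kg of rice bran, x2 = kg of alfalfa meal, x3 = kg of barley bran.
Minimize 0.13x1 + 0.29x2 + 0.14x3 subject to:
  11.1x1 + 8.8x2 + 10x3 ≥ 31.9   (metabolisable energy)
  84x1 + 283x2 + 100x3 ≤ 342   (crude fibre)
  6.1x1 + 6.9x2 + 5.1x3 ≥ 13.2   (lysine)
  129x1 + 185x2 + 157x3 ≥ 463   (crude protein)
  x1, x2, x3 ≥ 0.
The cheapest feasible vertex uses only rice bran, barley bran; alfalfa meal is not used. There the metabolisable energy and crude protein constraints are tight.
Solving gives x1 = 0.8357, x3 = 2.262.
Total cost: 0.13·0.8357 + 0.14·2.262 = 0.42532.

£0.425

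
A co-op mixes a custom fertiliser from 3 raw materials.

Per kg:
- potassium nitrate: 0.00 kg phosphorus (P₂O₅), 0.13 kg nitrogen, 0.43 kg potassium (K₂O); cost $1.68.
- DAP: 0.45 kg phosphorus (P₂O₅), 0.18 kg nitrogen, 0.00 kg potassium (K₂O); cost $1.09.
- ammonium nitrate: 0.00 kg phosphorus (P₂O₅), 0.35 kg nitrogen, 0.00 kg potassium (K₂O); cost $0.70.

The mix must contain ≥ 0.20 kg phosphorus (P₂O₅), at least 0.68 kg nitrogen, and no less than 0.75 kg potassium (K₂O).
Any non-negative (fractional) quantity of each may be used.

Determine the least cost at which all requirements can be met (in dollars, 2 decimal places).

Set it up as a linear program. Let x1 = kg of potassium nitrate, x2 = kg of DAP, x3 = kg of ammonium nitrate.
min 1.68x1 + 1.09x2 + 0.7x3 subject to:
  0.45x2 ≥ 0.2   (phosphorus (P₂O₅))
  0.13x1 + 0.18x2 + 0.35x3 ≥ 0.68   (nitrogen)
  0.43x1 ≥ 0.75   (potassium (K₂O))
  x1, x2, x3 ≥ 0.
The optimal mix uses every input. Binding constraints: phosphorus (P₂O₅), nitrogen, potassium (K₂O).
Solving gives x1 = 1.744, x2 = 0.4444, x3 = 1.066.
Objective = 1.68·1.744 + 1.09·0.4444 + 0.7·1.066 = 4.1605.

$4.16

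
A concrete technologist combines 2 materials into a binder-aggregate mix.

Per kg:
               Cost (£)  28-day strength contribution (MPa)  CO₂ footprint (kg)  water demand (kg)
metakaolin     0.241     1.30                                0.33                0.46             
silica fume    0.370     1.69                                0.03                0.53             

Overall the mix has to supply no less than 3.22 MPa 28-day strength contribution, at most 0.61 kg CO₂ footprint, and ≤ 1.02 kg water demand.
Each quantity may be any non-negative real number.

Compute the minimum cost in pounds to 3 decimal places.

Set it up as a linear program. Let x1 = kg of metakaolin, x2 = kg of silica fume.
Minimize 0.241x1 + 0.37x2 with:
  1.3x1 + 1.69x2 ≥ 3.22   (28-day strength contribution)
  0.33x1 + 0.03x2 ≤ 0.61   (CO₂ footprint)
  0.46x1 + 0.53x2 ≤ 1.02   (water demand)
  x1, x2 ≥ 0.
Both inputs are positive at the optimum. Binding constraints: 28-day strength contribution and water demand.
That vertex is x1 = 0.19457, x2 = 1.75566.
Objective = 0.241·0.19457 + 0.37·1.75566 = 0.69649.

£0.696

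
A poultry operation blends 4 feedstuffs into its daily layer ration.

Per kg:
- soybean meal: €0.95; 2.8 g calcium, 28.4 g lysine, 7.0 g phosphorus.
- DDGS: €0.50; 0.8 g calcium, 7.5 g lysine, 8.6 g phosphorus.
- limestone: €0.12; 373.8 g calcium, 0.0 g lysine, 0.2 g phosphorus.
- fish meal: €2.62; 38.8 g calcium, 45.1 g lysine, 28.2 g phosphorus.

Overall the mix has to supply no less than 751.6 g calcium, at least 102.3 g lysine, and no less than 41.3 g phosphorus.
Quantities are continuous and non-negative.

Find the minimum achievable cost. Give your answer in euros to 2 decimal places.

Treat it as an LP. Let x1 = kg of soybean meal, x2 = kg of DDGS, x3 = kg of limestone, x4 = kg of fish meal.
Minimize 0.95x1 + 0.5x2 + 0.12x3 + 2.62x4 with:
  2.8x1 + 0.8x2 + 373.8x3 + 38.8x4 ≥ 751.6   (calcium)
  28.4x1 + 7.5x2 + 45.1x4 ≥ 102.3   (lysine)
  7x1 + 8.6x2 + 0.2x3 + 28.2x4 ≥ 41.3   (phosphorus)
  x1, x2, x3, x4 ≥ 0.
The cheapest feasible vertex uses only soybean meal, DDGS, limestone; fish meal is not used. There the calcium, lysine, phosphorus constraints are tight.
That vertex is x1 = 2.988, x2 = 2.324, x3 = 1.983.
Total cost: 0.95·2.988 + 0.5·2.324 + 0.12·1.983 = 4.2386.

€4.24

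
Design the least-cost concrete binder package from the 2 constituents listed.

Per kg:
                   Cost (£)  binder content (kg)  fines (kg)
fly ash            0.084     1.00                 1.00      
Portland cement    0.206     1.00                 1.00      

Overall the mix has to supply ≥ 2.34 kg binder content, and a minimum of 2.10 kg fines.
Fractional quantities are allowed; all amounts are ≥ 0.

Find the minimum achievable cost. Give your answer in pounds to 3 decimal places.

Let x1 = kg of fly ash, x2 = kg of Portland cement.
min 0.084x1 + 0.206x2 subject to:
  1x1 + 1x2 ≥ 2.34   (binder content)
  1x1 + 1x2 ≥ 2.1   (fines)
  x1, x2 ≥ 0.
The optimal basis is {fly ash}; Portland cement drops out. There the binder content constraint is tight.
So fly ash = 2.34 kg.
Cost = 0.084·2.34 = 0.19656.

£0.197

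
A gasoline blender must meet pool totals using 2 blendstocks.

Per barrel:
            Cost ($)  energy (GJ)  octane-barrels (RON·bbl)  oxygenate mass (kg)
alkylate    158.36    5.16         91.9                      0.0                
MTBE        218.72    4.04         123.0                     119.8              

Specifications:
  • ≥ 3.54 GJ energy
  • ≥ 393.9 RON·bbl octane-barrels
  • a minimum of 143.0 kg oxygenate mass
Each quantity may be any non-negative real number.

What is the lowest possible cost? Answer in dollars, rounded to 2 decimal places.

$686.84

Treat it as an LP. Let x1 = barrels of alkylate, x2 = barrels of MTBE.
Minimize 158.36x1 + 218.72x2 s.t.:
  5.16x1 + 4.04x2 ≥ 3.54   (energy)
  91.9x1 + 123x2 ≥ 393.9   (octane-barrels)
  119.8x2 ≥ 143   (oxygenate mass)
  x1, x2 ≥ 0.
Both inputs are positive at the optimum. Binding constraints: octane-barrels and oxygenate mass.
Solving gives x1 = 2.68858, x2 = 1.19366.
Hence cost = 158.36·2.68858 + 218.72·1.19366 = $686.8408.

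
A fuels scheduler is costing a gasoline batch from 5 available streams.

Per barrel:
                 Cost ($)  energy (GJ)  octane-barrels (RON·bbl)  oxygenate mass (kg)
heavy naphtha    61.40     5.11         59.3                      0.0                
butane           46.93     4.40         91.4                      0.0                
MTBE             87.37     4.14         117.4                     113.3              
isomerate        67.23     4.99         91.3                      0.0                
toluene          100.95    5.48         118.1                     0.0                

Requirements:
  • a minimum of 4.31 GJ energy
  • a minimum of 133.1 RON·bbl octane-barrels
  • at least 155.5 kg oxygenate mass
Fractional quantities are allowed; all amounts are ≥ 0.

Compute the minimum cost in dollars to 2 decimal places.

Set it up as a linear program. Let x1 = barrels of heavy naphtha, x2 = barrels of butane, x3 = barrels of MTBE, x4 = barrels of isomerate, x5 = barrels of toluene.
Minimize 61.4x1 + 46.93x2 + 87.37x3 + 67.23x4 + 100.95x5 with:
  5.11x1 + 4.4x2 + 4.14x3 + 4.99x4 + 5.48x5 ≥ 4.31   (energy)
  59.3x1 + 91.4x2 + 117.4x3 + 91.3x4 + 118.1x5 ≥ 133.1   (octane-barrels)
  113.3x3 ≥ 155.5   (oxygenate mass)
  x1, x2, x3, x4, x5 ≥ 0.
The minimum-cost mix takes nothing from heavy naphtha, butane, isomerate, toluene — only MTBE. Binding constraint: oxygenate mass.
So MTBE = 1.37246 barrels.
Total cost: 87.37·1.37246 = 119.9118.

$119.91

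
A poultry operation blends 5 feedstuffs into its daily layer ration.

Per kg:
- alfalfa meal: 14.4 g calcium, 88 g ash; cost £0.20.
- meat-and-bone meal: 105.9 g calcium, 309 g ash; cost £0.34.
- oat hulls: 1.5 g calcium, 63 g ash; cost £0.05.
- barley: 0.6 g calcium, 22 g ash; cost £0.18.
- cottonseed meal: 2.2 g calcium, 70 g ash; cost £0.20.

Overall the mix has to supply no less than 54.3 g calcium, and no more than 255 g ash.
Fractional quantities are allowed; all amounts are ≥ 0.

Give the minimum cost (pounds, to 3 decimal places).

Treat it as an LP. Let x1 = kg of alfalfa meal, x2 = kg of meat-and-bone meal, x3 = kg of oat hulls, x4 = kg of barley, x5 = kg of cottonseed meal.
Minimise 0.2x1 + 0.34x2 + 0.05x3 + 0.18x4 + 0.2x5 subject to:
  14.4x1 + 105.9x2 + 1.5x3 + 0.6x4 + 2.2x5 ≥ 54.3   (calcium)
  88x1 + 309x2 + 63x3 + 22x4 + 70x5 ≤ 255   (ash)
  x1, x2, x3, x4, x5 ≥ 0.
The cheapest feasible vertex uses only meat-and-bone meal; alfalfa meal, oat hulls, barley, cottonseed meal are not used. There the calcium constraint is tight.
Optimal quantities: meat-and-bone meal = 0.5127 kg.
Objective = 0.34·0.5127 = 0.17432.

£0.174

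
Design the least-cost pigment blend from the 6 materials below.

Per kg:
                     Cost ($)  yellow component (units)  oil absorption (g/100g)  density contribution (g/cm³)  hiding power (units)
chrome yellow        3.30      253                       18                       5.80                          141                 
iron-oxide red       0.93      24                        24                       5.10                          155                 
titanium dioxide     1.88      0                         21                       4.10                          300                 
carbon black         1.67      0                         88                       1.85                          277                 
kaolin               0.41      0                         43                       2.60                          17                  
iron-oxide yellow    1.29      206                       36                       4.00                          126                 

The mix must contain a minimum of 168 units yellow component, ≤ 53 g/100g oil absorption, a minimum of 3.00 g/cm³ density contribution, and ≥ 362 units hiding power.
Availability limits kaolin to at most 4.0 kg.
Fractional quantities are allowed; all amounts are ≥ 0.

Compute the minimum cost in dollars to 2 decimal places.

$2.62

Treat it as an LP. Let x1 = kg of chrome yellow, x2 = kg of iron-oxide red, x3 = kg of titanium dioxide, x4 = kg of carbon black, x5 = kg of kaolin, x6 = kg of iron-oxide yellow.
Minimise 3.3x1 + 0.93x2 + 1.88x3 + 1.67x4 + 0.41x5 + 1.29x6 subject to:
  253x1 + 24x2 + 206x6 ≥ 168   (yellow component)
  18x1 + 24x2 + 21x3 + 88x4 + 43x5 + 36x6 ≤ 53   (oil absorption)
  5.8x1 + 5.1x2 + 4.1x3 + 1.85x4 + 2.6x5 + 4x6 ≥ 3   (density contribution)
  141x1 + 155x2 + 300x3 + 277x4 + 17x5 + 126x6 ≥ 362   (hiding power)
  x5 ≤ 4
  x1, x2, x3, x4, x5, x6 ≥ 0.
The cheapest feasible vertex uses only iron-oxide red, titanium dioxide, iron-oxide yellow; chrome yellow, carbon black, kaolin are not used. The yellow component, oil absorption, hiding power requirements are met with equality.
Solving gives x2 = 0.5503, x3 = 0.6068, x6 = 0.7514.
Total cost: 0.93·0.5503 + 1.88·0.6068 + 1.29·0.7514 = 2.6219.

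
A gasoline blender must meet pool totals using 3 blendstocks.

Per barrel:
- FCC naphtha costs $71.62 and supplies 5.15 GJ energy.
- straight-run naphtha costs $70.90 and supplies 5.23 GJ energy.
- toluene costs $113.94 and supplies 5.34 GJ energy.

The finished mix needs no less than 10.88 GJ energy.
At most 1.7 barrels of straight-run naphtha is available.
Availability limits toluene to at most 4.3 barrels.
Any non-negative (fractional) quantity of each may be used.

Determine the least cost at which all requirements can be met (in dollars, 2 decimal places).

Let x1 = barrels of FCC naphtha, x2 = barrels of straight-run naphtha, x3 = barrels of toluene.
Minimise 71.62x1 + 70.9x2 + 113.94x3 s.t.:
  5.15x1 + 5.23x2 + 5.34x3 ≥ 10.88   (energy)
  x2 ≤ 1.7
  x3 ≤ 4.3
  x1, x2, x3 ≥ 0.
The minimum-cost mix takes nothing from toluene — only FCC naphtha, straight-run naphtha. Binding constraints: energy and the straight-run naphtha cap.
That vertex is x1 = 0.3862, x2 = 1.7.
Objective = 71.62·0.3862 + 70.9·1.7 = 148.1896.

$148.19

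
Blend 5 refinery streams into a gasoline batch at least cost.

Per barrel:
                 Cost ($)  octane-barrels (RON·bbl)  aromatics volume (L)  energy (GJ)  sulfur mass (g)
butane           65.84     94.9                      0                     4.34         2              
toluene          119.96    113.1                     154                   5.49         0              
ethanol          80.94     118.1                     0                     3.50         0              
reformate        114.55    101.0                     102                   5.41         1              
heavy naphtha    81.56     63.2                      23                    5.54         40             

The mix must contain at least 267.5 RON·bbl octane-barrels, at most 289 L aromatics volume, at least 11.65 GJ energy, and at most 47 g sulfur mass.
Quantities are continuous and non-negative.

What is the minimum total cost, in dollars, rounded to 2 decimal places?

This is a linear program. Let x1 = barrels of butane, x2 = barrels of toluene, x3 = barrels of ethanol, x4 = barrels of reformate, x5 = barrels of heavy naphtha.
min 65.84x1 + 119.96x2 + 80.94x3 + 114.55x4 + 81.56x5 with:
  94.9x1 + 113.1x2 + 118.1x3 + 101x4 + 63.2x5 ≥ 267.5   (octane-barrels)
  154x2 + 102x4 + 23x5 ≤ 289   (aromatics volume)
  4.34x1 + 5.49x2 + 3.5x3 + 5.41x4 + 5.54x5 ≥ 11.65   (energy)
  2x1 + 1x4 + 40x5 ≤ 47   (sulfur mass)
  x1, x2, x3, x4, x5 ≥ 0.
The cheapest feasible vertex uses only butane, ethanol; toluene, reformate, heavy naphtha are not used. There the octane-barrels and energy constraints are tight.
So butane = 2.4368 barrels, ethanol = 0.30689 barrels.
Total cost: 65.84·2.4368 + 80.94·0.30689 = 185.2786.

$185.28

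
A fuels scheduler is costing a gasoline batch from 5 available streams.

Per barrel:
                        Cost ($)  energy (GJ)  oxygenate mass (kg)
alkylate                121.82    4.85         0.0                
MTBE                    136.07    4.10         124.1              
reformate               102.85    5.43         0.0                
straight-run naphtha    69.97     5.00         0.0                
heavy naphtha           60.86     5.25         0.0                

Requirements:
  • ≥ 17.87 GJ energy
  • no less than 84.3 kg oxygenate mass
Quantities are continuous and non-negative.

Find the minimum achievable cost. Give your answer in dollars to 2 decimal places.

Set it up as a linear program. Let x1 = barrels of alkylate, x2 = barrels of MTBE, x3 = barrels of reformate, x4 = barrels of straight-run naphtha, x5 = barrels of heavy naphtha.
Minimize 121.82x1 + 136.07x2 + 102.85x3 + 69.97x4 + 60.86x5 s.t.:
  4.85x1 + 4.1x2 + 5.43x3 + 5x4 + 5.25x5 ≥ 17.87   (energy)
  124.1x2 ≥ 84.3   (oxygenate mass)
  x1, x2, x3, x4, x5 ≥ 0.
The cheapest feasible vertex uses only MTBE, heavy naphtha; alkylate, reformate, straight-run naphtha are not used. The energy and oxygenate mass requirements are met with equality.
Solving gives x2 = 0.67929, x5 = 2.8733.
Hence cost = 136.07·0.67929 + 60.86·2.8733 = $267.3000.

$267.30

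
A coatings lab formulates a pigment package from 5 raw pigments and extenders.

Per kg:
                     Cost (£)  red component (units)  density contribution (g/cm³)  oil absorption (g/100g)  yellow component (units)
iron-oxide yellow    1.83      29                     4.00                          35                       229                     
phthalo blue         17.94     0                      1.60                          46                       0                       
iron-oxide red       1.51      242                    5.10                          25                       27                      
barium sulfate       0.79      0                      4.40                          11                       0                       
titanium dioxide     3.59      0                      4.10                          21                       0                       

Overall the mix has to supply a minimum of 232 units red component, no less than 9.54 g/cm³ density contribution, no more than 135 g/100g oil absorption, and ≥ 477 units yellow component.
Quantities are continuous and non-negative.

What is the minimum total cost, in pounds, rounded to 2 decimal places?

Let x1 = kg of iron-oxide yellow, x2 = kg of phthalo blue, x3 = kg of iron-oxide red, x4 = kg of barium sulfate, x5 = kg of titanium dioxide.
Minimise 1.83x1 + 17.94x2 + 1.51x3 + 0.79x4 + 3.59x5 s.t.:
  29x1 + 242x3 ≥ 232   (red component)
  4x1 + 1.6x2 + 5.1x3 + 4.4x4 + 4.1x5 ≥ 9.54   (density contribution)
  35x1 + 46x2 + 25x3 + 11x4 + 21x5 ≤ 135   (oil absorption)
  229x1 + 27x3 ≥ 477   (yellow component)
  x1, x2, x3, x4, x5 ≥ 0.
The minimum-cost mix takes nothing from phthalo blue, barium sulfate, titanium dioxide — only iron-oxide yellow, iron-oxide red. The red component and yellow component requirements are met with equality.
Solving gives x1 = 1.998, x3 = 0.7192.
Total cost: 1.83·1.998 + 1.51·0.7192 = 4.7423.

£4.74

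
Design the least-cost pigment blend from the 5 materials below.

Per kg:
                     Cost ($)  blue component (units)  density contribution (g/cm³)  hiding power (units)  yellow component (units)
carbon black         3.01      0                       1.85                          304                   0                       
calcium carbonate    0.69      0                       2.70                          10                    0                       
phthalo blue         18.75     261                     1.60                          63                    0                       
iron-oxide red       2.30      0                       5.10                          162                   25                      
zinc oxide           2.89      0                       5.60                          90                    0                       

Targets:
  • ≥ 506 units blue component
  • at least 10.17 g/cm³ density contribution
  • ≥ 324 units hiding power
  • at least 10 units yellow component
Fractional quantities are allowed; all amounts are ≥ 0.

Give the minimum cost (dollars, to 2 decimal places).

Treat it as an LP. Let x1 = kg of carbon black, x2 = kg of calcium carbonate, x3 = kg of phthalo blue, x4 = kg of iron-oxide red, x5 = kg of zinc oxide.
Minimize 3.01x1 + 0.69x2 + 18.75x3 + 2.3x4 + 2.89x5 subject to:
  261x3 ≥ 506   (blue component)
  1.85x1 + 2.7x2 + 1.6x3 + 5.1x4 + 5.6x5 ≥ 10.17   (density contribution)
  304x1 + 10x2 + 63x3 + 162x4 + 90x5 ≥ 324   (hiding power)
  25x4 ≥ 10   (yellow component)
  x1, x2, x3, x4, x5 ≥ 0.
At the optimum only calcium carbonate, phthalo blue, iron-oxide red are positive (carbon black, zinc oxide = 0). There the blue component, density contribution, hiding power constraints are tight.
Optimal quantities: calcium carbonate = 0.299 kg, phthalo blue = 1.9387 kg, iron-oxide red = 1.2276 kg.
Cost = 0.69·0.299 + 18.75·1.9387 + 2.3·1.2276 = 39.3804.

$39.38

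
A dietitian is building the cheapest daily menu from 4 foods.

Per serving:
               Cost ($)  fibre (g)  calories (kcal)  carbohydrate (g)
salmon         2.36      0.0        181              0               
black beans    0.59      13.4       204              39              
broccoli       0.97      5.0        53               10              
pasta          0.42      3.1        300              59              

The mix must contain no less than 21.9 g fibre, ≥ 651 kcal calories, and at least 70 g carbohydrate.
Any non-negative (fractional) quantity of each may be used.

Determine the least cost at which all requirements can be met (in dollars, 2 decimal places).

$1.32

Treat it as an LP. Let x1 = servings of salmon, x2 = servings of black beans, x3 = servings of broccoli, x4 = servings of pasta.
Minimise 2.36x1 + 0.59x2 + 0.97x3 + 0.42x4 s.t.:
  13.4x2 + 5x3 + 3.1x4 ≥ 21.9   (fibre)
  181x1 + 204x2 + 53x3 + 300x4 ≥ 651   (calories)
  39x2 + 10x3 + 59x4 ≥ 70   (carbohydrate)
  x1, x2, x3, x4 ≥ 0.
At the optimum only black beans, pasta are positive (salmon, broccoli = 0). There the fibre and calories constraints are tight.
That vertex is x2 = 1.344, x4 = 1.256.
Objective = 0.59·1.344 + 0.42·1.256 = 1.3205.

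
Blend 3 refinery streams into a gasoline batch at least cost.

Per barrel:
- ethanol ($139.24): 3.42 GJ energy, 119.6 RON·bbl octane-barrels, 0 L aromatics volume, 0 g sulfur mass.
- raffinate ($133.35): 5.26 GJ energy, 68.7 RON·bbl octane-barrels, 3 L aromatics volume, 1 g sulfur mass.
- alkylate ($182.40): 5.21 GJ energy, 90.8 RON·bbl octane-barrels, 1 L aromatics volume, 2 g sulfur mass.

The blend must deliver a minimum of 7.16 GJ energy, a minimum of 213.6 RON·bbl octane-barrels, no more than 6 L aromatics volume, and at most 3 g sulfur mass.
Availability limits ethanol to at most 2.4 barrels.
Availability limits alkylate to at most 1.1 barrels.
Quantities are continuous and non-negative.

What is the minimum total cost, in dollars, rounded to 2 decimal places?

Treat it as an LP. Let x1 = barrels of ethanol, x2 = barrels of raffinate, x3 = barrels of alkylate.
min 139.24x1 + 133.35x2 + 182.4x3 subject to:
  3.42x1 + 5.26x2 + 5.21x3 ≥ 7.16   (energy)
  119.6x1 + 68.7x2 + 90.8x3 ≥ 213.6   (octane-barrels)
  3x2 + 1x3 ≤ 6   (aromatics volume)
  1x2 + 2x3 ≤ 3   (sulfur mass)
  x1 ≤ 2.4
  x3 ≤ 1.1
  x1, x2, x3 ≥ 0.
The optimal basis is {ethanol, raffinate}; alkylate drops out. Binding constraints: energy and octane-barrels.
Solving gives x1 = 1.60258, x2 = 0.319235.
Cost = 139.24·1.60258 + 133.35·0.319235 = 265.7132.

$265.71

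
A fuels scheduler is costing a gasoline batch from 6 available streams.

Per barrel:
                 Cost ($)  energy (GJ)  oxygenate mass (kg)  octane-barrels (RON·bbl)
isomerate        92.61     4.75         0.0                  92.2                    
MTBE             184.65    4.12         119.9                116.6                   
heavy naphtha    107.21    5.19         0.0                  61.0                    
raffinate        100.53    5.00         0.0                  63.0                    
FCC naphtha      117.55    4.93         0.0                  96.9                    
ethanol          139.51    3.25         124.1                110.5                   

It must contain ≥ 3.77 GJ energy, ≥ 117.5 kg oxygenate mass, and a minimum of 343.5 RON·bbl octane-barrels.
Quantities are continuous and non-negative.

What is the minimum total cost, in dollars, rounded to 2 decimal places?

Treat it as an LP. Let x1 = barrels of isomerate, x2 = barrels of MTBE, x3 = barrels of heavy naphtha, x4 = barrels of raffinate, x5 = barrels of FCC naphtha, x6 = barrels of ethanol.
Minimize 92.61x1 + 184.65x2 + 107.21x3 + 100.53x4 + 117.55x5 + 139.51x6 with:
  4.75x1 + 4.12x2 + 5.19x3 + 5x4 + 4.93x5 + 3.25x6 ≥ 3.77   (energy)
  119.9x2 + 124.1x6 ≥ 117.5   (oxygenate mass)
  92.2x1 + 116.6x2 + 61x3 + 63x4 + 96.9x5 + 110.5x6 ≥ 343.5   (octane-barrels)
  x1, x2, x3, x4, x5, x6 ≥ 0.
The minimum-cost mix takes nothing from MTBE, heavy naphtha, raffinate, FCC naphtha — only isomerate, ethanol. There the oxygenate mass and octane-barrels constraints are tight.
Solving gives x1 = 2.5909, x6 = 0.94682.
Total cost: 92.61·2.5909 + 139.51·0.94682 = 372.0341.

$372.03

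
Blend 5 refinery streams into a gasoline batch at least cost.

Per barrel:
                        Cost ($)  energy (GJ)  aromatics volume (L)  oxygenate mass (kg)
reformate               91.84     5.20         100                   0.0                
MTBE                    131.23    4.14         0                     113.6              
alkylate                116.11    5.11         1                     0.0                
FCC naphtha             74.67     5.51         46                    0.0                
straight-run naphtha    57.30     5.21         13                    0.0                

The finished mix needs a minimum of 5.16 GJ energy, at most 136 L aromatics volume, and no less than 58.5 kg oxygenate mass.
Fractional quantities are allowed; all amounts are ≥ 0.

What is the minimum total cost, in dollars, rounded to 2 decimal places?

$100.88

Let x1 = barrels of reformate, x2 = barrels of MTBE, x3 = barrels of alkylate, x4 = barrels of FCC naphtha, x5 = barrels of straight-run naphtha.
min 91.84x1 + 131.23x2 + 116.11x3 + 74.67x4 + 57.3x5 s.t.:
  5.2x1 + 4.14x2 + 5.11x3 + 5.51x4 + 5.21x5 ≥ 5.16   (energy)
  100x1 + 1x3 + 46x4 + 13x5 ≤ 136   (aromatics volume)
  113.6x2 ≥ 58.5   (oxygenate mass)
  x1, x2, x3, x4, x5 ≥ 0.
The cheapest feasible vertex uses only MTBE, straight-run naphtha; reformate, alkylate, FCC naphtha are not used. Binding constraints: energy and oxygenate mass.
So MTBE = 0.51496 barrels, straight-run naphtha = 0.5812 barrels.
Hence cost = 131.23·0.51496 + 57.3·0.5812 = $100.8810.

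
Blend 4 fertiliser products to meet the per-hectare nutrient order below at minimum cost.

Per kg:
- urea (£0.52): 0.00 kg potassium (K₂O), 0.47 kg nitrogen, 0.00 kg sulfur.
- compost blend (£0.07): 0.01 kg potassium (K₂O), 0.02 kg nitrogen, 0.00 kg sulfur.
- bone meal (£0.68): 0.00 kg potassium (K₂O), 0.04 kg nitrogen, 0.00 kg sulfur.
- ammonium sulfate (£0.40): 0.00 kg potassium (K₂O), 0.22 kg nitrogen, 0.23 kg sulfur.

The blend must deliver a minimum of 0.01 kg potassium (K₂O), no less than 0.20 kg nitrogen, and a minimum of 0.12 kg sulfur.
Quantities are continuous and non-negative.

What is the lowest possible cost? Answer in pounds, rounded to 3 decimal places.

£0.351

Let x1 = kg of urea, x2 = kg of compost blend, x3 = kg of bone meal, x4 = kg of ammonium sulfate.
Minimise 0.52x1 + 0.07x2 + 0.68x3 + 0.4x4 subject to:
  0.01x2 ≥ 0.01   (potassium (K₂O))
  0.47x1 + 0.02x2 + 0.04x3 + 0.22x4 ≥ 0.2   (nitrogen)
  0.23x4 ≥ 0.12   (sulfur)
  x1, x2, x3, x4 ≥ 0.
At the optimum only urea, compost blend, ammonium sulfate are positive (bone meal = 0). Binding constraints: potassium (K₂O), nitrogen, sulfur.
So urea = 0.1388 kg, compost blend = 1 kg, ammonium sulfate = 0.5217 kg.
Objective = 0.52·0.1388 + 0.07·1 + 0.4·0.5217 = 0.35086.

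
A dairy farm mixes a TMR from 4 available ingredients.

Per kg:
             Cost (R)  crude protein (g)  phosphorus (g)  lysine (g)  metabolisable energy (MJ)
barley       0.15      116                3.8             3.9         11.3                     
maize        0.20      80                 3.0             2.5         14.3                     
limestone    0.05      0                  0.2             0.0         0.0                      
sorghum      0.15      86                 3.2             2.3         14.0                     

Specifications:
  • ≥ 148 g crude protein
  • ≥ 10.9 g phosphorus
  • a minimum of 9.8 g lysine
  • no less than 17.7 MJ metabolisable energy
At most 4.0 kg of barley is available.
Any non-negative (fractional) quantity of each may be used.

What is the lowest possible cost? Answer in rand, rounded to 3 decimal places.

Treat it as an LP. Let x1 = kg of barley, x2 = kg of maize, x3 = kg of limestone, x4 = kg of sorghum.
Minimise 0.15x1 + 0.2x2 + 0.05x3 + 0.15x4 s.t.:
  116x1 + 80x2 + 86x4 ≥ 148   (crude protein)
  3.8x1 + 3x2 + 0.2x3 + 3.2x4 ≥ 10.9   (phosphorus)
  3.9x1 + 2.5x2 + 2.3x4 ≥ 9.8   (lysine)
  11.3x1 + 14.3x2 + 14x4 ≥ 17.7   (metabolisable energy)
  x1 ≤ 4
  x1, x2, x3, x4 ≥ 0.
The cheapest feasible vertex uses only barley; maize, limestone, sorghum are not used. The phosphorus requirement is met with equality.
That vertex is x1 = 2.868.
Cost = 0.15·2.868 = 0.43020.

R0.430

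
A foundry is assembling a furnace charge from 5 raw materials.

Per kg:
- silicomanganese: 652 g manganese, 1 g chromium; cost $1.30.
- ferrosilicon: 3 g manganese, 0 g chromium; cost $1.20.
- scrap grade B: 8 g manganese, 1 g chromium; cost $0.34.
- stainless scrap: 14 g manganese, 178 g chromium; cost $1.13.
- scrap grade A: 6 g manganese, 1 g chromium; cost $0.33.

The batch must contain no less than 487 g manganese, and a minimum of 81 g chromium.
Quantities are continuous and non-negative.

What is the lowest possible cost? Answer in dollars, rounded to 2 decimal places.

Let x1 = kg of silicomanganese, x2 = kg of ferrosilicon, x3 = kg of scrap grade B, x4 = kg of stainless scrap, x5 = kg of scrap grade A.
min 1.3x1 + 1.2x2 + 0.34x3 + 1.13x4 + 0.33x5 subject to:
  652x1 + 3x2 + 8x3 + 14x4 + 6x5 ≥ 487   (manganese)
  1x1 + 1x3 + 178x4 + 1x5 ≥ 81   (chromium)
  x1, x2, x3, x4, x5 ≥ 0.
The minimum-cost mix takes nothing from ferrosilicon, scrap grade B, scrap grade A — only silicomanganese, stainless scrap. The manganese and chromium requirements are met with equality.
Optimal quantities: silicomanganese = 0.7373 kg, stainless scrap = 0.4509 kg.
Hence cost = 1.3·0.7373 + 1.13·0.4509 = $1.4680.

$1.47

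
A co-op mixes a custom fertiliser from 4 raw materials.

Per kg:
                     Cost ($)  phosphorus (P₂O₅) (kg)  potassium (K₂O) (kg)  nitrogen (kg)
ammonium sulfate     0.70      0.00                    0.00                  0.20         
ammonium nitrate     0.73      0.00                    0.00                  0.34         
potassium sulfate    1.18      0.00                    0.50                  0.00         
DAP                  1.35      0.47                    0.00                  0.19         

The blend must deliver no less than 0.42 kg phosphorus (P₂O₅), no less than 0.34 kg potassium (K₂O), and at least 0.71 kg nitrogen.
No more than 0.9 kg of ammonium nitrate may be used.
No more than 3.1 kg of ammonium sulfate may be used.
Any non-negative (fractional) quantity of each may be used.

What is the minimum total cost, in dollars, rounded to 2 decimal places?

$3.49

This is a linear program. Let x1 = kg of ammonium sulfate, x2 = kg of ammonium nitrate, x3 = kg of potassium sulfate, x4 = kg of DAP.
Minimise 0.7x1 + 0.73x2 + 1.18x3 + 1.35x4 s.t.:
  0.47x4 ≥ 0.42   (phosphorus (P₂O₅))
  0.5x3 ≥ 0.34   (potassium (K₂O))
  0.2x1 + 0.34x2 + 0.19x4 ≥ 0.71   (nitrogen)
  x2 ≤ 0.9
  x1 ≤ 3.1
  x1, x2, x3, x4 ≥ 0.
The optimal mix uses every input. There the phosphorus (P₂O₅), potassium (K₂O), nitrogen, the ammonium nitrate cap constraints are tight.
So ammonium sulfate = 1.171 kg, ammonium nitrate = 0.9 kg, potassium sulfate = 0.68 kg, DAP = 0.8936 kg.
Total cost: 0.7·1.171 + 0.73·0.9 + 1.18·0.68 + 1.35·0.8936 = 3.4855.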